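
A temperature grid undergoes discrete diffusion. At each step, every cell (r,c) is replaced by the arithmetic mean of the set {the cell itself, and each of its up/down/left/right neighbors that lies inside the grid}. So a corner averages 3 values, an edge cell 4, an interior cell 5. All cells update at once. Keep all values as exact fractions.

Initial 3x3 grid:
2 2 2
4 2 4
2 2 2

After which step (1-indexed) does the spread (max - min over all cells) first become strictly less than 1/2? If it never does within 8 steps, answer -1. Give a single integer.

Step 1: max=14/5, min=2, spread=4/5
Step 2: max=319/120, min=59/25, spread=179/600
  -> spread < 1/2 first at step 2
Step 3: max=3823/1500, min=544/225, spread=589/4500
Step 4: max=1085551/432000, min=221081/90000, spread=121811/2160000
Step 5: max=13491607/5400000, min=1001423/405000, spread=417901/16200000
Step 6: max=3872969359/1555200000, min=803063129/324000000, spread=91331699/7776000000
Step 7: max=48362654263/19440000000, min=3619255007/1458000000, spread=317762509/58320000000
Step 8: max=13918446886831/5598720000000, min=2896732008761/1166400000000, spread=70666223891/27993600000000

Answer: 2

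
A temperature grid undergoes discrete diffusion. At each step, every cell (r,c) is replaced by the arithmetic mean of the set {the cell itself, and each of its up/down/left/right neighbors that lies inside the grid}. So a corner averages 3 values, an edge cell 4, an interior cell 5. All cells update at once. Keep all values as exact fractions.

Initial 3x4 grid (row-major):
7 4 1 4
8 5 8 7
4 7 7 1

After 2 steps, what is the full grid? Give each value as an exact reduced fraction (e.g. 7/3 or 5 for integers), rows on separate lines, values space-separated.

After step 1:
  19/3 17/4 17/4 4
  6 32/5 28/5 5
  19/3 23/4 23/4 5
After step 2:
  199/36 637/120 181/40 53/12
  94/15 28/5 27/5 49/10
  217/36 727/120 221/40 21/4

Answer: 199/36 637/120 181/40 53/12
94/15 28/5 27/5 49/10
217/36 727/120 221/40 21/4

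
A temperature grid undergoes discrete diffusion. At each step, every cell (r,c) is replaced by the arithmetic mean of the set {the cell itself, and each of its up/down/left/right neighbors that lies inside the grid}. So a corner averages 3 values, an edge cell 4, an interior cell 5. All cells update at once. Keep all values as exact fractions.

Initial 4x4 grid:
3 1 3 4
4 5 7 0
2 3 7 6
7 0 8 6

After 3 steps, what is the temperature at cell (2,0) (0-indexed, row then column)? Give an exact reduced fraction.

Answer: 1527/400

Derivation:
Step 1: cell (2,0) = 4
Step 2: cell (2,0) = 139/40
Step 3: cell (2,0) = 1527/400
Full grid after step 3:
  1433/432 24193/7200 26441/7200 7739/2160
  12359/3600 4679/1200 24341/6000 3907/900
  1527/400 8157/2000 29833/6000 889/180
  2723/720 3589/800 7217/1440 12007/2160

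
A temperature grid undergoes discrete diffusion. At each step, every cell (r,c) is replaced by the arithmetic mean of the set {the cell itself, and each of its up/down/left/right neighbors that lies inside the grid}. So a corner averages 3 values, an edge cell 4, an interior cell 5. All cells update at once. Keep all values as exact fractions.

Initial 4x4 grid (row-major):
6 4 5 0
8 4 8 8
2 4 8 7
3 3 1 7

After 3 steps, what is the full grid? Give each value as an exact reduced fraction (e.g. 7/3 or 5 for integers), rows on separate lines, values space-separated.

Answer: 1249/240 773/150 2303/450 11381/2160
11833/2400 10253/2000 33059/6000 40223/7200
30499/7200 27673/6000 10503/2000 14093/2400
7807/2160 14237/3600 5879/1200 433/80

Derivation:
After step 1:
  6 19/4 17/4 13/3
  5 28/5 33/5 23/4
  17/4 21/5 28/5 15/2
  8/3 11/4 19/4 5
After step 2:
  21/4 103/20 299/60 43/9
  417/80 523/100 139/25 1451/240
  967/240 112/25 573/100 477/80
  29/9 431/120 181/40 23/4
After step 3:
  1249/240 773/150 2303/450 11381/2160
  11833/2400 10253/2000 33059/6000 40223/7200
  30499/7200 27673/6000 10503/2000 14093/2400
  7807/2160 14237/3600 5879/1200 433/80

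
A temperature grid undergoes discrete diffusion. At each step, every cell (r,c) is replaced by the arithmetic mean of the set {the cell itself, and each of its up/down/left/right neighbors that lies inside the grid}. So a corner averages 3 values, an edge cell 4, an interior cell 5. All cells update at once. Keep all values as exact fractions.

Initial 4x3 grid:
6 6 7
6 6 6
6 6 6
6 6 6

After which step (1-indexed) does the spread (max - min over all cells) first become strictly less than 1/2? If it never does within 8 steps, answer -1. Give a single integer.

Step 1: max=19/3, min=6, spread=1/3
  -> spread < 1/2 first at step 1
Step 2: max=113/18, min=6, spread=5/18
Step 3: max=1337/216, min=6, spread=41/216
Step 4: max=159737/25920, min=6, spread=4217/25920
Step 5: max=9540349/1555200, min=43279/7200, spread=38417/311040
Step 6: max=571072211/93312000, min=866597/144000, spread=1903471/18662400
Step 7: max=34193309089/5598720000, min=26035759/4320000, spread=18038617/223948800
Step 8: max=2048807382851/335923200000, min=2345726759/388800000, spread=883978523/13436928000

Answer: 1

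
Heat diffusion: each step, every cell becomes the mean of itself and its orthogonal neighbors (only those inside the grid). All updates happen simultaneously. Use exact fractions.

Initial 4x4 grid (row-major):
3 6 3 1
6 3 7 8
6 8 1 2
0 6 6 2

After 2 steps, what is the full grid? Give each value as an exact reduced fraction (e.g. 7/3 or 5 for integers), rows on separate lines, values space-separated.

Answer: 53/12 19/4 41/10 17/4
41/8 469/100 479/100 323/80
183/40 128/25 21/5 953/240
14/3 351/80 1013/240 31/9

Derivation:
After step 1:
  5 15/4 17/4 4
  9/2 6 22/5 9/2
  5 24/5 24/5 13/4
  4 5 15/4 10/3
After step 2:
  53/12 19/4 41/10 17/4
  41/8 469/100 479/100 323/80
  183/40 128/25 21/5 953/240
  14/3 351/80 1013/240 31/9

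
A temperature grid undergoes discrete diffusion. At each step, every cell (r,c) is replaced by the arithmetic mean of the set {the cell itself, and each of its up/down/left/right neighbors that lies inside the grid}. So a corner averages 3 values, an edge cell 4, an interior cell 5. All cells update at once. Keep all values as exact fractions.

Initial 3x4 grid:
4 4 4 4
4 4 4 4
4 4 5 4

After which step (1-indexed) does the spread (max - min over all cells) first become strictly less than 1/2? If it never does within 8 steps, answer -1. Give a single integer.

Answer: 1

Derivation:
Step 1: max=13/3, min=4, spread=1/3
  -> spread < 1/2 first at step 1
Step 2: max=511/120, min=4, spread=31/120
Step 3: max=4531/1080, min=4, spread=211/1080
Step 4: max=448897/108000, min=7247/1800, spread=14077/108000
Step 5: max=4028407/972000, min=435683/108000, spread=5363/48600
Step 6: max=120380809/29160000, min=242869/60000, spread=93859/1166400
Step 7: max=7208674481/1749600000, min=394136467/97200000, spread=4568723/69984000
Step 8: max=431684435629/104976000000, min=11845618889/2916000000, spread=8387449/167961600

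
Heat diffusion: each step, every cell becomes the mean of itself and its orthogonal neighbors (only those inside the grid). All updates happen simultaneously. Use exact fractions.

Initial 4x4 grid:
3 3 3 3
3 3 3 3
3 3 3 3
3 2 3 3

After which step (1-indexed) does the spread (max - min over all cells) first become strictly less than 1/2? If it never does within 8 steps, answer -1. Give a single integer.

Step 1: max=3, min=8/3, spread=1/3
  -> spread < 1/2 first at step 1
Step 2: max=3, min=329/120, spread=31/120
Step 3: max=3, min=3029/1080, spread=211/1080
Step 4: max=3, min=307157/108000, spread=16843/108000
Step 5: max=26921/9000, min=2777357/972000, spread=130111/972000
Step 6: max=1612841/540000, min=83837633/29160000, spread=3255781/29160000
Step 7: max=1608893/540000, min=2524046309/874800000, spread=82360351/874800000
Step 8: max=289093559/97200000, min=75980683109/26244000000, spread=2074577821/26244000000

Answer: 1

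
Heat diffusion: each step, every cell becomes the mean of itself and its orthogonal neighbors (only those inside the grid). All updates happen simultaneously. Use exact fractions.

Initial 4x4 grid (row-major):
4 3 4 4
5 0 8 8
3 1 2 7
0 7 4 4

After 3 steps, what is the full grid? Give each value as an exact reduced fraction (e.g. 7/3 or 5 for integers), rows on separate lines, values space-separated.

After step 1:
  4 11/4 19/4 16/3
  3 17/5 22/5 27/4
  9/4 13/5 22/5 21/4
  10/3 3 17/4 5
After step 2:
  13/4 149/40 517/120 101/18
  253/80 323/100 237/50 163/30
  671/240 313/100 209/50 107/20
  103/36 791/240 333/80 29/6
After step 3:
  811/240 2177/600 8273/1800 5527/1080
  7463/2400 1439/400 2627/600 19021/3600
  21509/7200 9979/3000 69/16 5939/1200
  3223/1080 24209/7200 9883/2400 3443/720

Answer: 811/240 2177/600 8273/1800 5527/1080
7463/2400 1439/400 2627/600 19021/3600
21509/7200 9979/3000 69/16 5939/1200
3223/1080 24209/7200 9883/2400 3443/720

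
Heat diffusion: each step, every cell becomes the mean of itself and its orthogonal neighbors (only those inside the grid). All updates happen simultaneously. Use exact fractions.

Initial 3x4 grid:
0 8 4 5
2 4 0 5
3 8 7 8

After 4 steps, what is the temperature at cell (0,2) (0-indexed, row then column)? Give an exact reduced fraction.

Answer: 939073/216000

Derivation:
Step 1: cell (0,2) = 17/4
Step 2: cell (0,2) = 203/48
Step 3: cell (0,2) = 31099/7200
Step 4: cell (0,2) = 939073/216000
Full grid after step 4:
  482113/129600 864413/216000 939073/216000 148877/32400
  3398707/864000 1518833/360000 838679/180000 2103811/432000
  541813/129600 985163/216000 1070323/216000 83401/16200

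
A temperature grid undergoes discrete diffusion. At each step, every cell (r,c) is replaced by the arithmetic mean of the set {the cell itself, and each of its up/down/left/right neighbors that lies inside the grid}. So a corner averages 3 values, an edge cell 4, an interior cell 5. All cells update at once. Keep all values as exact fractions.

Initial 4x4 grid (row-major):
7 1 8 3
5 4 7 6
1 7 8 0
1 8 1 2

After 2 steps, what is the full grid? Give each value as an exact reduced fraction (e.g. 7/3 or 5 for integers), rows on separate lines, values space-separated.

After step 1:
  13/3 5 19/4 17/3
  17/4 24/5 33/5 4
  7/2 28/5 23/5 4
  10/3 17/4 19/4 1
After step 2:
  163/36 1133/240 1321/240 173/36
  1013/240 21/4 99/20 76/15
  1001/240 91/20 511/100 17/5
  133/36 269/60 73/20 13/4

Answer: 163/36 1133/240 1321/240 173/36
1013/240 21/4 99/20 76/15
1001/240 91/20 511/100 17/5
133/36 269/60 73/20 13/4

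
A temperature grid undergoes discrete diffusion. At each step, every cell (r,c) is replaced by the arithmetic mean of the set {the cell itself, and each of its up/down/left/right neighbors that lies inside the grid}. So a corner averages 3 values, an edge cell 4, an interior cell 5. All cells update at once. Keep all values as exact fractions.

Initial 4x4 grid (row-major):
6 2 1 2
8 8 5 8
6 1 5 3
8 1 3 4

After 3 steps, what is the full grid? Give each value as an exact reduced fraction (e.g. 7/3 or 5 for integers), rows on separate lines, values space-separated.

Answer: 5569/1080 33899/7200 28531/7200 8749/2160
39359/7200 14083/3000 5303/1200 7369/1800
4031/800 9229/2000 1201/300 1513/360
3379/720 809/200 1381/360 2021/540

Derivation:
After step 1:
  16/3 17/4 5/2 11/3
  7 24/5 27/5 9/2
  23/4 21/5 17/5 5
  5 13/4 13/4 10/3
After step 2:
  199/36 1013/240 949/240 32/9
  1373/240 513/100 103/25 557/120
  439/80 107/25 17/4 487/120
  14/3 157/40 397/120 139/36
After step 3:
  5569/1080 33899/7200 28531/7200 8749/2160
  39359/7200 14083/3000 5303/1200 7369/1800
  4031/800 9229/2000 1201/300 1513/360
  3379/720 809/200 1381/360 2021/540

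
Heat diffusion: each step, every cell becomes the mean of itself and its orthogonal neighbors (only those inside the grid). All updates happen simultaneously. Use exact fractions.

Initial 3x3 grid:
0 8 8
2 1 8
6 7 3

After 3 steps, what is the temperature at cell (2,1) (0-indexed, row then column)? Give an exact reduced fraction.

Step 1: cell (2,1) = 17/4
Step 2: cell (2,1) = 409/80
Step 3: cell (2,1) = 21863/4800
Full grid after step 3:
  4471/1080 66289/14400 4079/720
  54889/14400 29393/6000 3161/600
  1547/360 21863/4800 3899/720

Answer: 21863/4800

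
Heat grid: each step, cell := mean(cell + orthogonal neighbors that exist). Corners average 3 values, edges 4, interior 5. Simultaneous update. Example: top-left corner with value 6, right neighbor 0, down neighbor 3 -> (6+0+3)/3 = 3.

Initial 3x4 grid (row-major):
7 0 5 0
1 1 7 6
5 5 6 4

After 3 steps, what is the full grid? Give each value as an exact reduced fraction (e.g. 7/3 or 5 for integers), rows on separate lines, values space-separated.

After step 1:
  8/3 13/4 3 11/3
  7/2 14/5 5 17/4
  11/3 17/4 11/2 16/3
After step 2:
  113/36 703/240 179/48 131/36
  379/120 94/25 411/100 73/16
  137/36 973/240 241/48 181/36
After step 3:
  6643/2160 24403/7200 25933/7200 859/216
  24953/7200 10807/3000 8473/2000 20807/4800
  7933/2160 29953/7200 32783/7200 263/54

Answer: 6643/2160 24403/7200 25933/7200 859/216
24953/7200 10807/3000 8473/2000 20807/4800
7933/2160 29953/7200 32783/7200 263/54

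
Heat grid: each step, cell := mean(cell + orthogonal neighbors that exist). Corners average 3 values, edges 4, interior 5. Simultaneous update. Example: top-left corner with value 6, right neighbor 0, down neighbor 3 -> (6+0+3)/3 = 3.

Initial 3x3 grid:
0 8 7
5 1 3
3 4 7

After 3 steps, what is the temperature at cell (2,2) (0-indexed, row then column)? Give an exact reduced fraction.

Step 1: cell (2,2) = 14/3
Step 2: cell (2,2) = 155/36
Step 3: cell (2,2) = 9577/2160
Full grid after step 3:
  8537/2160 15061/3600 1717/360
  51469/14400 4213/1000 31897/7200
  671/180 55919/14400 9577/2160

Answer: 9577/2160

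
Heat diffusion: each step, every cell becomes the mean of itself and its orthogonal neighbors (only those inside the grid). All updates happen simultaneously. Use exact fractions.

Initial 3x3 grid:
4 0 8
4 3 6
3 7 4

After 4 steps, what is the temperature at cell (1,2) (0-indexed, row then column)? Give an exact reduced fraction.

Answer: 785011/172800

Derivation:
Step 1: cell (1,2) = 21/4
Step 2: cell (1,2) = 235/48
Step 3: cell (1,2) = 13433/2880
Step 4: cell (1,2) = 785011/172800
Full grid after step 4:
  98203/25920 699061/172800 28117/6480
  341693/86400 304807/72000 785011/172800
  107893/25920 767311/172800 60599/12960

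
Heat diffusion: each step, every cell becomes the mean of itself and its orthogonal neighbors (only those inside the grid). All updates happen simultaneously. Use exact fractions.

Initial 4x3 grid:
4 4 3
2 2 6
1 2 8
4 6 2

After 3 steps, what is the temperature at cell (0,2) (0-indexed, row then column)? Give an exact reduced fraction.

Answer: 4261/1080

Derivation:
Step 1: cell (0,2) = 13/3
Step 2: cell (0,2) = 37/9
Step 3: cell (0,2) = 4261/1080
Full grid after step 3:
  6647/2160 2021/576 4261/1080
  1093/360 1043/300 5887/1440
  2221/720 297/80 6007/1440
  1837/540 1813/480 9443/2160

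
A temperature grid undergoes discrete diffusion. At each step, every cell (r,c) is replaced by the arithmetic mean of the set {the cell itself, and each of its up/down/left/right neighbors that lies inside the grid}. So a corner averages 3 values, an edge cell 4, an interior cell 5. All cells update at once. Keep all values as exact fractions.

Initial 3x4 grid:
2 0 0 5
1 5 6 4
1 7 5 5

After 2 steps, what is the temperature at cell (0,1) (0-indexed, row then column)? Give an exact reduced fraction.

Answer: 93/40

Derivation:
Step 1: cell (0,1) = 7/4
Step 2: cell (0,1) = 93/40
Full grid after step 2:
  5/3 93/40 23/8 43/12
  201/80 163/50 213/50 25/6
  13/4 341/80 227/48 185/36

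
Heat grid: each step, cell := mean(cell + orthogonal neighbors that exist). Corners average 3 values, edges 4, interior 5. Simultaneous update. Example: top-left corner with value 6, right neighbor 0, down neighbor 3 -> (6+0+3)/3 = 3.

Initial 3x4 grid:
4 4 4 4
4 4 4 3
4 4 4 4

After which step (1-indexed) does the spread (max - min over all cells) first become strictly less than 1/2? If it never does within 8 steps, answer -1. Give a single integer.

Answer: 1

Derivation:
Step 1: max=4, min=11/3, spread=1/3
  -> spread < 1/2 first at step 1
Step 2: max=4, min=893/240, spread=67/240
Step 3: max=4, min=8203/2160, spread=437/2160
Step 4: max=3991/1000, min=3298469/864000, spread=29951/172800
Step 5: max=13421/3375, min=29888179/7776000, spread=206761/1555200
Step 6: max=21434329/5400000, min=11985404429/3110400000, spread=14430763/124416000
Step 7: max=1710347273/432000000, min=721388258311/186624000000, spread=139854109/1492992000
Step 8: max=153668771023/38880000000, min=43367288109749/11197440000000, spread=7114543559/89579520000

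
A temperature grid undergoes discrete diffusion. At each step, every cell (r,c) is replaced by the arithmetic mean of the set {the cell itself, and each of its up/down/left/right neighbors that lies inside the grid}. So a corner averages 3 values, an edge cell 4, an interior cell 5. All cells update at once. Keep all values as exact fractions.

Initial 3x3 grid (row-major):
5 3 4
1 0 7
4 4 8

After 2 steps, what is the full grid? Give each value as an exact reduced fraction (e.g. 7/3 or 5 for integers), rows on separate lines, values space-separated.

Answer: 17/6 41/12 149/36
23/8 69/20 75/16
19/6 49/12 181/36

Derivation:
After step 1:
  3 3 14/3
  5/2 3 19/4
  3 4 19/3
After step 2:
  17/6 41/12 149/36
  23/8 69/20 75/16
  19/6 49/12 181/36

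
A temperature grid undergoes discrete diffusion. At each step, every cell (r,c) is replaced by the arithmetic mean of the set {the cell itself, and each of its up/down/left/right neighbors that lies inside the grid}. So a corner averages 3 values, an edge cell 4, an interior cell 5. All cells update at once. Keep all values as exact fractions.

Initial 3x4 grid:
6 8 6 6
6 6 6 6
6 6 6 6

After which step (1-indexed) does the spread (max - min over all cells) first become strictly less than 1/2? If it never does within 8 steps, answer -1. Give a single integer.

Step 1: max=20/3, min=6, spread=2/3
Step 2: max=391/60, min=6, spread=31/60
Step 3: max=3451/540, min=6, spread=211/540
  -> spread < 1/2 first at step 3
Step 4: max=340897/54000, min=5447/900, spread=14077/54000
Step 5: max=3056407/486000, min=327683/54000, spread=5363/24300
Step 6: max=91220809/14580000, min=182869/30000, spread=93859/583200
Step 7: max=5459074481/874800000, min=296936467/48600000, spread=4568723/34992000
Step 8: max=326708435629/52488000000, min=8929618889/1458000000, spread=8387449/83980800

Answer: 3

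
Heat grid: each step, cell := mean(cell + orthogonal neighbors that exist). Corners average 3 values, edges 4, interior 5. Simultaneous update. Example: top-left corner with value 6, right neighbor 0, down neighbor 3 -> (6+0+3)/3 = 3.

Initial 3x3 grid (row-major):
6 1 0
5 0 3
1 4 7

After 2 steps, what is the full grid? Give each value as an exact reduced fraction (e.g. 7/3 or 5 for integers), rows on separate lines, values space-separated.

Answer: 35/12 581/240 67/36
97/30 257/100 111/40
28/9 17/5 61/18

Derivation:
After step 1:
  4 7/4 4/3
  3 13/5 5/2
  10/3 3 14/3
After step 2:
  35/12 581/240 67/36
  97/30 257/100 111/40
  28/9 17/5 61/18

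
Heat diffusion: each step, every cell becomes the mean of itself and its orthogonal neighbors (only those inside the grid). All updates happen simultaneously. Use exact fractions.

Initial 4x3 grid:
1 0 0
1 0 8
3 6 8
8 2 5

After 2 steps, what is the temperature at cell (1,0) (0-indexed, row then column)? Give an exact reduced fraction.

Answer: 113/48

Derivation:
Step 1: cell (1,0) = 5/4
Step 2: cell (1,0) = 113/48
Full grid after step 2:
  13/18 79/48 83/36
  113/48 123/50 197/48
  833/240 233/50 391/80
  169/36 1103/240 17/3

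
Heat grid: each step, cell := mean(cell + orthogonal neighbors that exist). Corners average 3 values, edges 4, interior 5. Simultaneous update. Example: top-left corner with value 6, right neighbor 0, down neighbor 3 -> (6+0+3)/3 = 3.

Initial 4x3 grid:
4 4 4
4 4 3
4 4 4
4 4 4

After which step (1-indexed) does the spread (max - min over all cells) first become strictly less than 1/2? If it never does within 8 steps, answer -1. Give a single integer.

Step 1: max=4, min=11/3, spread=1/3
  -> spread < 1/2 first at step 1
Step 2: max=4, min=449/120, spread=31/120
Step 3: max=4, min=4109/1080, spread=211/1080
Step 4: max=7153/1800, min=415103/108000, spread=14077/108000
Step 5: max=428317/108000, min=3747593/972000, spread=5363/48600
Step 6: max=237131/60000, min=112899191/29160000, spread=93859/1166400
Step 7: max=383463533/97200000, min=6788125519/1749600000, spread=4568723/69984000
Step 8: max=11482381111/2916000000, min=408123564371/104976000000, spread=8387449/167961600

Answer: 1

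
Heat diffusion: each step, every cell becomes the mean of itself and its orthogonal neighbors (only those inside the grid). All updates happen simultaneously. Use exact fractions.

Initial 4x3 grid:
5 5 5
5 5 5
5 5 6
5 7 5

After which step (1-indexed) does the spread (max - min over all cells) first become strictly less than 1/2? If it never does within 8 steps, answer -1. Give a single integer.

Answer: 4

Derivation:
Step 1: max=6, min=5, spread=1
Step 2: max=683/120, min=5, spread=83/120
Step 3: max=28/5, min=5, spread=3/5
Step 4: max=118507/21600, min=45553/9000, spread=45899/108000
  -> spread < 1/2 first at step 4
Step 5: max=7072483/1296000, min=60971/12000, spread=97523/259200
Step 6: max=140237239/25920000, min=86374/16875, spread=302671/1036800
Step 7: max=25128201503/4665600000, min=166523837/32400000, spread=45950759/186624000
Step 8: max=1500693693677/279936000000, min=3345397661/648000000, spread=443855233/2239488000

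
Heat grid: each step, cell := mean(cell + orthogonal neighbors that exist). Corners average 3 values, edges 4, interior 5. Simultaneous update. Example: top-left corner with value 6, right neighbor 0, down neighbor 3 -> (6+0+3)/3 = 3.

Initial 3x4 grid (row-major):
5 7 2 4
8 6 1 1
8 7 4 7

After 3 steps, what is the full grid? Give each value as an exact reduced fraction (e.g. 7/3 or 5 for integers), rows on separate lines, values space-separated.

After step 1:
  20/3 5 7/2 7/3
  27/4 29/5 14/5 13/4
  23/3 25/4 19/4 4
After step 2:
  221/36 629/120 409/120 109/36
  1613/240 133/25 201/50 743/240
  62/9 367/60 89/20 4
After step 3:
  13033/2160 9049/1800 883/225 6863/2160
  90247/14400 32903/6000 24353/6000 50917/14400
  14203/2160 10249/1800 697/150 2771/720

Answer: 13033/2160 9049/1800 883/225 6863/2160
90247/14400 32903/6000 24353/6000 50917/14400
14203/2160 10249/1800 697/150 2771/720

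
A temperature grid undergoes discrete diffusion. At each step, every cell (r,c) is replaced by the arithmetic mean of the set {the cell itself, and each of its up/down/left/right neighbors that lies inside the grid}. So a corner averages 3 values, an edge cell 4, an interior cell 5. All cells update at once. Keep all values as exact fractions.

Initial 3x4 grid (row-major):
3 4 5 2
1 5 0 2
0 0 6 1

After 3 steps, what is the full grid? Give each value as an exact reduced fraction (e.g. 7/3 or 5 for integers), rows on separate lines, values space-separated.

After step 1:
  8/3 17/4 11/4 3
  9/4 2 18/5 5/4
  1/3 11/4 7/4 3
After step 2:
  55/18 35/12 17/5 7/3
  29/16 297/100 227/100 217/80
  16/9 41/24 111/40 2
After step 3:
  1121/432 2777/900 273/100 2027/720
  11539/4800 4671/2000 5651/2000 11179/4800
  763/432 2077/900 1313/600 599/240

Answer: 1121/432 2777/900 273/100 2027/720
11539/4800 4671/2000 5651/2000 11179/4800
763/432 2077/900 1313/600 599/240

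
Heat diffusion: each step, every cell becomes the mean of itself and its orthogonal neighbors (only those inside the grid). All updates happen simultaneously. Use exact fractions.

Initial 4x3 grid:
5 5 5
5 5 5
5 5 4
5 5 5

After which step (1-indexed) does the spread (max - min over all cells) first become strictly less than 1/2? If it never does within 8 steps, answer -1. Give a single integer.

Answer: 1

Derivation:
Step 1: max=5, min=14/3, spread=1/3
  -> spread < 1/2 first at step 1
Step 2: max=5, min=569/120, spread=31/120
Step 3: max=5, min=5189/1080, spread=211/1080
Step 4: max=8953/1800, min=523103/108000, spread=14077/108000
Step 5: max=536317/108000, min=4719593/972000, spread=5363/48600
Step 6: max=297131/60000, min=142059191/29160000, spread=93859/1166400
Step 7: max=480663533/97200000, min=8537725519/1749600000, spread=4568723/69984000
Step 8: max=14398381111/2916000000, min=513099564371/104976000000, spread=8387449/167961600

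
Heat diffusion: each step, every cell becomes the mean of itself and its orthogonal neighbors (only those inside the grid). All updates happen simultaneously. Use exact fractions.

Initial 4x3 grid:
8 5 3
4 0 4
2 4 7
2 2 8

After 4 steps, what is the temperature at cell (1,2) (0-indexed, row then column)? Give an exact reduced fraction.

Step 1: cell (1,2) = 7/2
Step 2: cell (1,2) = 333/80
Step 3: cell (1,2) = 3191/800
Step 4: cell (1,2) = 295291/72000
Full grid after step 4:
  63901/16200 109271/27000 86893/21600
  409499/108000 692359/180000 295291/72000
  125143/36000 694909/180000 890233/216000
  37759/10800 102491/27000 275179/64800

Answer: 295291/72000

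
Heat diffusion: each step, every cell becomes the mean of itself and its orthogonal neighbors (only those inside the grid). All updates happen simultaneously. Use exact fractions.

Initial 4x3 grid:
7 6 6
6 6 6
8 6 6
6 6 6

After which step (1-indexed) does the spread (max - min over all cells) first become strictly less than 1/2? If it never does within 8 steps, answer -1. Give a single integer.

Answer: 3

Derivation:
Step 1: max=27/4, min=6, spread=3/4
Step 2: max=1579/240, min=6, spread=139/240
Step 3: max=46259/7200, min=607/100, spread=511/1440
  -> spread < 1/2 first at step 3
Step 4: max=1377193/216000, min=220163/36000, spread=11243/43200
Step 5: max=40975691/6480000, min=13297997/2160000, spread=10817/64800
Step 6: max=306384943/48600000, min=400244249/64800000, spread=992281/7776000
Step 7: max=10990737607/1749600000, min=19273894493/3110400000, spread=95470051/1119744000
Step 8: max=548660801129/87480000000, min=160885073191/25920000000, spread=363115463/5598720000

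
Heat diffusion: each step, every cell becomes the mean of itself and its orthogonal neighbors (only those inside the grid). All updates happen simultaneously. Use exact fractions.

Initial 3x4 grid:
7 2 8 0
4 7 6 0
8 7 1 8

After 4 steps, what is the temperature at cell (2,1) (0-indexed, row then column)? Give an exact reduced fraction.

Step 1: cell (2,1) = 23/4
Step 2: cell (2,1) = 1367/240
Step 3: cell (2,1) = 39821/7200
Step 4: cell (2,1) = 1151807/216000
Full grid after step 4:
  349631/64800 269483/54000 236413/54000 254281/64800
  2395799/432000 469613/90000 101447/22500 1728839/432000
  92339/16200 1151807/216000 37501/8000 22613/5400

Answer: 1151807/216000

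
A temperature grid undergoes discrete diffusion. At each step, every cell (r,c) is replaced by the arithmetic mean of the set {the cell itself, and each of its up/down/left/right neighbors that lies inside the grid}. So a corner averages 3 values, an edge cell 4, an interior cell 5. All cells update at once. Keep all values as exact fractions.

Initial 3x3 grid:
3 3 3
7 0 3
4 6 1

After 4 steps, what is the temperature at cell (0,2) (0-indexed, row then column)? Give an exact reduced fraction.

Answer: 15349/5400

Derivation:
Step 1: cell (0,2) = 3
Step 2: cell (0,2) = 7/3
Step 3: cell (0,2) = 173/60
Step 4: cell (0,2) = 15349/5400
Full grid after step 4:
  443101/129600 2806067/864000 15349/5400
  533657/144000 1155529/360000 2632817/864000
  475151/129600 1008439/288000 197813/64800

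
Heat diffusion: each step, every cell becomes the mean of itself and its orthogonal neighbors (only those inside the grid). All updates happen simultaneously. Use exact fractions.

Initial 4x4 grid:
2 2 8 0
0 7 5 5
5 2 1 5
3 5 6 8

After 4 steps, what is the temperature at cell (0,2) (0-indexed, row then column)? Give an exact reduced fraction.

Answer: 220499/54000

Derivation:
Step 1: cell (0,2) = 15/4
Step 2: cell (0,2) = 541/120
Step 3: cell (0,2) = 7043/1800
Step 4: cell (0,2) = 220499/54000
Full grid after step 4:
  110017/32400 191789/54000 220499/54000 33739/8100
  357433/108000 341947/90000 91267/22500 238679/54000
  393637/108000 86341/22500 398869/90000 246413/54000
  1213/324 450247/108000 486931/108000 6247/1296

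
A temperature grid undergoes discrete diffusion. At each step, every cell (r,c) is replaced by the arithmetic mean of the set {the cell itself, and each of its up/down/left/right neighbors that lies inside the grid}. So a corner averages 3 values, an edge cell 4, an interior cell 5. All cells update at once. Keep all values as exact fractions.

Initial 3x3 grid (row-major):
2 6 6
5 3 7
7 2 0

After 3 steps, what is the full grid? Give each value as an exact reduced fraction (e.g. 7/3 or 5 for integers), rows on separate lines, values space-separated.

After step 1:
  13/3 17/4 19/3
  17/4 23/5 4
  14/3 3 3
After step 2:
  77/18 1171/240 175/36
  357/80 201/50 269/60
  143/36 229/60 10/3
After step 3:
  4903/1080 64937/14400 10241/2160
  6693/1600 12997/3000 3757/900
  8821/2160 3407/900 349/90

Answer: 4903/1080 64937/14400 10241/2160
6693/1600 12997/3000 3757/900
8821/2160 3407/900 349/90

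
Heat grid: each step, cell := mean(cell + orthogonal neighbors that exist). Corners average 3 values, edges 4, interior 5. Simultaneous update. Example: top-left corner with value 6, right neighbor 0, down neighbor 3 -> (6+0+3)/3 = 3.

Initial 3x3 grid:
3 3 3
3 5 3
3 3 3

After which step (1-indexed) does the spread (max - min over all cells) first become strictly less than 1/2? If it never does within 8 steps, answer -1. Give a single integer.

Step 1: max=7/2, min=3, spread=1/2
Step 2: max=87/25, min=129/40, spread=51/200
  -> spread < 1/2 first at step 2
Step 3: max=8023/2400, min=587/180, spread=589/7200
Step 4: max=49943/15000, min=473081/144000, spread=31859/720000
Step 5: max=28611607/8640000, min=2964721/900000, spread=751427/43200000
Step 6: max=178634687/54000000, min=1710263129/518400000, spread=23149331/2592000000
Step 7: max=102794654263/31104000000, min=10694931889/3240000000, spread=616540643/155520000000
Step 8: max=642312453983/194400000000, min=6162652008761/1866240000000, spread=17737747379/9331200000000

Answer: 2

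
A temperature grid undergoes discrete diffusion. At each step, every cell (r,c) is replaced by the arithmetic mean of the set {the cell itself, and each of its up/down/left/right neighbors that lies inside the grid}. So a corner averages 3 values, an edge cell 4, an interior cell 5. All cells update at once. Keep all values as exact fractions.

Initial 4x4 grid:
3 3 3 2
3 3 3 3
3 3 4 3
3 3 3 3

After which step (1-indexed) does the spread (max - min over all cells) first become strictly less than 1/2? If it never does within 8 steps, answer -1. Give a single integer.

Step 1: max=13/4, min=8/3, spread=7/12
Step 2: max=161/50, min=49/18, spread=112/225
  -> spread < 1/2 first at step 2
Step 3: max=7567/2400, min=6187/2160, spread=6233/21600
Step 4: max=67417/21600, min=187489/64800, spread=7381/32400
Step 5: max=6707959/2160000, min=5712019/1944000, spread=3251441/19440000
Step 6: max=60034309/19440000, min=34470737/11664000, spread=3874621/29160000
Step 7: max=5986449367/1944000000, min=5203587007/1749600000, spread=1842174233/17496000000
Step 8: max=179009723653/58320000000, min=156651609229/52488000000, spread=44571420587/524880000000

Answer: 2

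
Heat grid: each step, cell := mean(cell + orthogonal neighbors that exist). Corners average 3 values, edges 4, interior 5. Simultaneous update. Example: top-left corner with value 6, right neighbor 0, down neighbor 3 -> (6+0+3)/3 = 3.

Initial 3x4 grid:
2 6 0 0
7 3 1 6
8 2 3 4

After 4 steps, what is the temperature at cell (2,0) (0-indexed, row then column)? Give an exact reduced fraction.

Answer: 8747/2025

Derivation:
Step 1: cell (2,0) = 17/3
Step 2: cell (2,0) = 44/9
Step 3: cell (2,0) = 4949/1080
Step 4: cell (2,0) = 8747/2025
Full grid after step 4:
  21467/5400 3889/1125 17113/6000 112411/43200
  113651/27000 331517/90000 1103743/360000 2446277/864000
  8747/2025 419969/108000 361909/108000 397633/129600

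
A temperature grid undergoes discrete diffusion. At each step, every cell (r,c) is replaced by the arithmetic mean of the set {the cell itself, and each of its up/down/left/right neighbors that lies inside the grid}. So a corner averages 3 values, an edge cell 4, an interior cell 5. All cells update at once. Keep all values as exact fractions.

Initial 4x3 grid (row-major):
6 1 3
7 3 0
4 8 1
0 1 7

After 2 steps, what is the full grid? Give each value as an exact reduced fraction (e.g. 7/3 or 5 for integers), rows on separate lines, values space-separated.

After step 1:
  14/3 13/4 4/3
  5 19/5 7/4
  19/4 17/5 4
  5/3 4 3
After step 2:
  155/36 261/80 19/9
  1093/240 86/25 653/240
  889/240 399/100 243/80
  125/36 181/60 11/3

Answer: 155/36 261/80 19/9
1093/240 86/25 653/240
889/240 399/100 243/80
125/36 181/60 11/3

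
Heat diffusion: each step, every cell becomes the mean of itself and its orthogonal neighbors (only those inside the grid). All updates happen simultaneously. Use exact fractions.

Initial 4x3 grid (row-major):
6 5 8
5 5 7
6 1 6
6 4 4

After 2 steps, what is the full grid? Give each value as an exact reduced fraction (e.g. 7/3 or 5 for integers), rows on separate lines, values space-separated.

After step 1:
  16/3 6 20/3
  11/2 23/5 13/2
  9/2 22/5 9/2
  16/3 15/4 14/3
After step 2:
  101/18 113/20 115/18
  299/60 27/5 167/30
  74/15 87/20 301/60
  163/36 363/80 155/36

Answer: 101/18 113/20 115/18
299/60 27/5 167/30
74/15 87/20 301/60
163/36 363/80 155/36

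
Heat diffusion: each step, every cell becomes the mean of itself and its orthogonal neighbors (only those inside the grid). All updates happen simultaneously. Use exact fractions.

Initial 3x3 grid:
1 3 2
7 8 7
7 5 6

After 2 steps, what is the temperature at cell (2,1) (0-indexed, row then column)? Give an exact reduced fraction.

Step 1: cell (2,1) = 13/2
Step 2: cell (2,1) = 149/24
Full grid after step 2:
  155/36 103/24 53/12
  87/16 11/2 87/16
  223/36 149/24 73/12

Answer: 149/24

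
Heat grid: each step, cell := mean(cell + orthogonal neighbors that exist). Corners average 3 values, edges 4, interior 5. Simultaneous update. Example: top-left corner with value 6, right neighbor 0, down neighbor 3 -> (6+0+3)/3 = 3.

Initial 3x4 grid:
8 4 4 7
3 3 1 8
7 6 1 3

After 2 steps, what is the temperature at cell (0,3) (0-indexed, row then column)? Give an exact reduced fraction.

Step 1: cell (0,3) = 19/3
Step 2: cell (0,3) = 181/36
Full grid after step 2:
  5 343/80 1109/240 181/36
  1139/240 421/100 183/50 1109/240
  89/18 59/15 18/5 23/6

Answer: 181/36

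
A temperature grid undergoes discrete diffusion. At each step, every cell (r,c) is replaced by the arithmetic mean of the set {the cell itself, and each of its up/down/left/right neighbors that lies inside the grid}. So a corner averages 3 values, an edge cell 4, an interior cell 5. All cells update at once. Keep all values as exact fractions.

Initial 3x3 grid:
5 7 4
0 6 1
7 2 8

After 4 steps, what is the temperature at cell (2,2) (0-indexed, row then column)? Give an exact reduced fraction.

Answer: 284077/64800

Derivation:
Step 1: cell (2,2) = 11/3
Step 2: cell (2,2) = 85/18
Step 3: cell (2,2) = 4511/1080
Step 4: cell (2,2) = 284077/64800
Full grid after step 4:
  47267/10800 616003/144000 192793/43200
  199501/48000 792433/180000 3685393/864000
  61531/14400 3607393/864000 284077/64800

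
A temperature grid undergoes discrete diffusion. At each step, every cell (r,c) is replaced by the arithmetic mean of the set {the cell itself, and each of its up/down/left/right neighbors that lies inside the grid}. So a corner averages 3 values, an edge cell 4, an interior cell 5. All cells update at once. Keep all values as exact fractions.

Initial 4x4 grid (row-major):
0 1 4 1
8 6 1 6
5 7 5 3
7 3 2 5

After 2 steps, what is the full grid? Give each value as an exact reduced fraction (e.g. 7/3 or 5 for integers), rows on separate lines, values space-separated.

Answer: 7/2 121/40 377/120 49/18
191/40 217/50 171/50 467/120
217/40 249/50 217/50 433/120
11/2 187/40 463/120 71/18

Derivation:
After step 1:
  3 11/4 7/4 11/3
  19/4 23/5 22/5 11/4
  27/4 26/5 18/5 19/4
  5 19/4 15/4 10/3
After step 2:
  7/2 121/40 377/120 49/18
  191/40 217/50 171/50 467/120
  217/40 249/50 217/50 433/120
  11/2 187/40 463/120 71/18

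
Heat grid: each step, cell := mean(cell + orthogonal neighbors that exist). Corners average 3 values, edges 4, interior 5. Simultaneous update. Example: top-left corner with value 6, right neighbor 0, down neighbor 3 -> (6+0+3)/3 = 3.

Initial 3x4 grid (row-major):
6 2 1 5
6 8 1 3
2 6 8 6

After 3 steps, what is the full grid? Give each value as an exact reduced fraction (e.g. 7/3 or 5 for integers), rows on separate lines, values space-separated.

Answer: 2449/540 7687/1800 4313/1200 2539/720
35933/7200 27419/6000 13067/3000 57791/14400
11071/2160 37273/7200 34753/7200 1289/270

Derivation:
After step 1:
  14/3 17/4 9/4 3
  11/2 23/5 21/5 15/4
  14/3 6 21/4 17/3
After step 2:
  173/36 473/120 137/40 3
  583/120 491/100 401/100 997/240
  97/18 1231/240 1267/240 44/9
After step 3:
  2449/540 7687/1800 4313/1200 2539/720
  35933/7200 27419/6000 13067/3000 57791/14400
  11071/2160 37273/7200 34753/7200 1289/270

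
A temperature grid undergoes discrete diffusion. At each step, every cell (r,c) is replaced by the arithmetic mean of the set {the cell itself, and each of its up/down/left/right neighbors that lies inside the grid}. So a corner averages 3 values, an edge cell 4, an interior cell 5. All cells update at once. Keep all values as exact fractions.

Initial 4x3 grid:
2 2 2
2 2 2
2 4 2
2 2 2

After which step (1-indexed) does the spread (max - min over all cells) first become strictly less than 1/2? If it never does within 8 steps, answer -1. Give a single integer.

Step 1: max=5/2, min=2, spread=1/2
Step 2: max=123/50, min=2, spread=23/50
  -> spread < 1/2 first at step 2
Step 3: max=5611/2400, min=413/200, spread=131/480
Step 4: max=49751/21600, min=7591/3600, spread=841/4320
Step 5: max=19822051/8640000, min=1533373/720000, spread=56863/345600
Step 6: max=177054341/77760000, min=13949543/6480000, spread=386393/3110400
Step 7: max=70601723131/31104000000, min=5604358813/2592000000, spread=26795339/248832000
Step 8: max=4216295714129/1866240000000, min=338126149667/155520000000, spread=254051069/2985984000

Answer: 2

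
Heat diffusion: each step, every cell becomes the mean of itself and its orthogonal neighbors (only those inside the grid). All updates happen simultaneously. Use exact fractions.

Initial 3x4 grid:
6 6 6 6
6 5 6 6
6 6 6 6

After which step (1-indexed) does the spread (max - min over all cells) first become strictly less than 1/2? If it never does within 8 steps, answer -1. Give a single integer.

Answer: 1

Derivation:
Step 1: max=6, min=23/4, spread=1/4
  -> spread < 1/2 first at step 1
Step 2: max=6, min=577/100, spread=23/100
Step 3: max=2387/400, min=27989/4800, spread=131/960
Step 4: max=42809/7200, min=252649/43200, spread=841/8640
Step 5: max=8546627/1440000, min=101137949/17280000, spread=56863/691200
Step 6: max=76770457/12960000, min=911585659/155520000, spread=386393/6220800
Step 7: max=30683641187/5184000000, min=364854276869/62208000000, spread=26795339/497664000
Step 8: max=1839153850333/311040000000, min=21911064285871/3732480000000, spread=254051069/5971968000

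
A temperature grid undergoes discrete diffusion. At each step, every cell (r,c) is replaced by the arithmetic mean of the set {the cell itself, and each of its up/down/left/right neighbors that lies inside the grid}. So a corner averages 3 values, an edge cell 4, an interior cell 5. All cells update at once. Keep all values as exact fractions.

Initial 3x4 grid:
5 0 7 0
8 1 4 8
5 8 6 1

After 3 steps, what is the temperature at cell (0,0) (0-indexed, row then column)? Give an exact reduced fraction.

Step 1: cell (0,0) = 13/3
Step 2: cell (0,0) = 37/9
Step 3: cell (0,0) = 9227/2160
Full grid after step 3:
  9227/2160 14647/3600 769/200 2959/720
  69283/14400 13471/3000 554/125 6657/1600
  1907/360 12173/2400 11153/2400 209/45

Answer: 9227/2160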